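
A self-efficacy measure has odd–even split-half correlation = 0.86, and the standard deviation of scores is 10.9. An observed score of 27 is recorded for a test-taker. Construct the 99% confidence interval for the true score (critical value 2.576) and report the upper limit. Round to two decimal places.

Full-length reliability (Spearman-Brown) = 2(0.86)/(1+0.86) ≈ 0.92473
SEM = 10.90000 × √(1 − 0.92473) = 10.90000 × √0.07527 ≈ 10.90000 × 0.27435 ≈ 2.99043
Margin = 2.576 × 2.99043 ≈ 7.70335
Upper limit = 27 + 7.70335 ≈ 34.70335

34.70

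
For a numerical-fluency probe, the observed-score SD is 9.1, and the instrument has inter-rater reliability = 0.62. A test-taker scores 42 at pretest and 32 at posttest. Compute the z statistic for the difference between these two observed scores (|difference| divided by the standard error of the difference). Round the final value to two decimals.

1.26

SEM = 9.1000 · √(1 − 0.6200) = 9.1000 · √0.3800 ≃ 9.1000 · 0.6164 ≃ 5.6096
SE_diff = SEM · √2 ≃ 5.6096 · 1.4142 ≃ 7.9332
z = |42 − 32| / 7.9332 = 10 / 7.9332 ≃ 1.2605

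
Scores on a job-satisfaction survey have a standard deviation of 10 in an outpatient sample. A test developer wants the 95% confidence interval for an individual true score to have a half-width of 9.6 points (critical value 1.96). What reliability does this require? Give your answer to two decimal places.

SEM needed = half-width / z = 9.6/1.96 ≃ 4.89796
r = 1 − (4.89796/10)² ≃ 1 − 0.23990 ≃ 0.76010

0.76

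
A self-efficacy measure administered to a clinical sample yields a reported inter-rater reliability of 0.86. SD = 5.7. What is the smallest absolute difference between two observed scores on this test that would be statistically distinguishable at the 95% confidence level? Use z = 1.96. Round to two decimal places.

5.91

SEM = 5.70000·√(1 − 0.86000) ≈ 2.13274
SE_diff = √2 · SEM ≈ 3.01616
Minimum reliable difference = 1.96 · SE_diff ≈ 1.96 · 3.01616 ≈ 5.91167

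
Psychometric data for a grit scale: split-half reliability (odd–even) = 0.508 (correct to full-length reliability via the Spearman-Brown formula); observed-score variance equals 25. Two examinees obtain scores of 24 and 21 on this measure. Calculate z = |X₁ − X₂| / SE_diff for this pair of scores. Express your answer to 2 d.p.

0.74

SD = √25 = 5.000
r_full = 2·0.508 / (1 + 0.508) ≃ 0.674
SEM = 5.000 · √(1 − 0.674) = 5.000 · √0.326 ≃ 5.000 · 0.571 ≃ 2.856
SE_diff = √2 · SEM ≃ 4.039
z = |24 − 21| / 4.039 = 3 / 4.039 ≃ 0.743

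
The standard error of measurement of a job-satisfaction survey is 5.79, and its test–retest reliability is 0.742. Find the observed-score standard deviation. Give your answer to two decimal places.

SD = SEM / √(1 − r) = 5.79 / √0.2580 ≃ 5.79 / 0.5079 ≃ 11.3991

11.40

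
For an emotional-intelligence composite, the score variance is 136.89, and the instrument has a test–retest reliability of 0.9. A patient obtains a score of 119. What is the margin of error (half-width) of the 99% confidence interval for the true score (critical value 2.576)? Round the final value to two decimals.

9.53

SD = √136.89 = 11.700
The standard error of measurement is 11.700×√(1 − 0.900) ≈ 11.700×0.316 ≈ 3.700.
Half-width = 2.576×3.700 ≈ 9.531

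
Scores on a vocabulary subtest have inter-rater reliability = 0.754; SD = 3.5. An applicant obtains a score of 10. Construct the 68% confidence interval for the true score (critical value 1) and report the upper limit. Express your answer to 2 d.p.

11.74

The standard error of measurement is 3.500*√(1 − 0.754) ≈ 3.500*0.496 ≈ 1.736.
Half-width = 1*1.736 ≈ 1.736
Upper limit = 10 + 1.736 ≈ 11.736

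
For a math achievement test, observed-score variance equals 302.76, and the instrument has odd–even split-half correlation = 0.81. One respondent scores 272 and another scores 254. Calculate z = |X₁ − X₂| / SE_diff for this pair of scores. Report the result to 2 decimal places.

2.26

σ = 302.76^(1/2) = 17.400
r_full = 2·0.81 / (1 + 0.81) ≃ 0.895
SEM = 17.400·√(1 − 0.895) ≃ 5.638
SE_diff = SEM · √2 ≃ 5.638 · 1.414 ≃ 7.973
z = |272 − 254| / 7.973 = 18 / 7.973 ≃ 2.258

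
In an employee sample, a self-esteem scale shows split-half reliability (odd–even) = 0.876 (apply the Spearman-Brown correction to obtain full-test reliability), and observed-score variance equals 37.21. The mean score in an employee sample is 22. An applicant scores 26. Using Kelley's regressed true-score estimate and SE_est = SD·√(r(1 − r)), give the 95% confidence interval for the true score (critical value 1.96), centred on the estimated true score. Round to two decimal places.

[22.77, 28.71]

SD = √37.21 = 6.100
Spearman-Brown: r = 2(0.876) / (1 + 0.876) = 1.752 / 1.876 ≈ 0.934
T̂ = 0.934(26) + 0.066(22) ≈ 25.736
SE_est = 6.100·√[r(1 − r)] ≈ 1.516
CI = 25.736 ± 1.96 * 1.516 → [22.765, 28.706]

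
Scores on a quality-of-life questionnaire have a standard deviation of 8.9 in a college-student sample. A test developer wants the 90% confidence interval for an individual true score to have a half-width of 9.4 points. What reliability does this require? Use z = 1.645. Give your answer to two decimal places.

Required SEM = 9.4 / 1.645 ≃ 5.7143
r = 1 − (5.7143/8.9)² ≃ 1 − 0.4122 ≃ 0.5878

0.59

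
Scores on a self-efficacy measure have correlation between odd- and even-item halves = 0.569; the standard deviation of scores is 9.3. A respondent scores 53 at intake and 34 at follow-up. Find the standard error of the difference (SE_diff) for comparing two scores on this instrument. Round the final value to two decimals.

r_full = 2·0.569 / (1 + 0.569) ≃ 0.725
SEM = 9.300 * √(1 − 0.725) = 9.300 * √0.275 ≃ 9.300 * 0.524 ≃ 4.874
SE_diff = √2 * SEM ≃ 6.893

6.89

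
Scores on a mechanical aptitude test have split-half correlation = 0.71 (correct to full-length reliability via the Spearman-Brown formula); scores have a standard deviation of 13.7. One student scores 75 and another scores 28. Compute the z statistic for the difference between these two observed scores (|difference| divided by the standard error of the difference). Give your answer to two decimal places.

Full-length reliability (Spearman-Brown) = 2(0.71)/(1+0.71) ≃ 0.8304
SEM = 13.7000×√(1 − 0.8304) ≃ 5.6418
SE_diff = SEM × √2 ≃ 5.6418 × 1.4142 ≃ 7.9788
z = |75 − 28| / 7.9788 = 47 / 7.9788 ≃ 5.8906

5.89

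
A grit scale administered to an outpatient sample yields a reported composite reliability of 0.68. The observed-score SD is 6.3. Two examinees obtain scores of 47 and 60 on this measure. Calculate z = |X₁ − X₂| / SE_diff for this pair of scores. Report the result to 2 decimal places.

2.58

SEM = 6.300×√(1 − 0.680) ≈ 3.564
SE_diff = SEM × √2 ≈ 3.564 × 1.414 ≈ 5.040
z = |47 − 60| / 5.040 = 13 / 5.040 ≈ 2.579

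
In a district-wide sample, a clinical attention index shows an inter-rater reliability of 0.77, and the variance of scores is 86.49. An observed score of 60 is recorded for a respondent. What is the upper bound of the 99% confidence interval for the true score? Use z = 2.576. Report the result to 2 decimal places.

SD = √86.49 = 9.3000
SEM = 9.3000×√(1 − 0.7700) ≈ 4.4601
Half-width = 2.576×4.4601 ≈ 11.4893
Upper limit = 60 + 11.4893 ≈ 71.4893

71.49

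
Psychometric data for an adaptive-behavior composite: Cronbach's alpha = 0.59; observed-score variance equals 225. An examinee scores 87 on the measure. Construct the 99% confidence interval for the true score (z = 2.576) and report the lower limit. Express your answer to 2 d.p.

σ = 225^(1/2) = 15.000
The standard error of measurement is 15.000×√(1 − 0.590) ≈ 15.000×0.640 ≈ 9.605.
Half-width = 2.576×9.605 ≈ 24.742
Lower limit = 87 − 24.742 ≈ 62.258

62.26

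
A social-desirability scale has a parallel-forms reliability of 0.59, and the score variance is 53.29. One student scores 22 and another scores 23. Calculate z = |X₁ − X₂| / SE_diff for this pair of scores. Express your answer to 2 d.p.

0.15

σ = 53.29^(1/2) = 7.3000
The standard error of measurement is 7.3000·√(1 − 0.5900) ≈ 7.3000·0.6403 ≈ 4.6743.
SE_diff = SEM · √2 ≈ 4.6743 · 1.4142 ≈ 6.6104
z = |22 − 23| / 6.6104 = 1 / 6.6104 ≈ 0.1513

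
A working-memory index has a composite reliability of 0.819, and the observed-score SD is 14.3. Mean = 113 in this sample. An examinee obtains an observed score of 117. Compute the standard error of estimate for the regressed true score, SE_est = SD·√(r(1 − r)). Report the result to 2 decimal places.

SE_est = SD × √(r(1 − r)) = 14.300 × √0.148 ≃ 14.300 × 0.385 ≃ 5.506

5.51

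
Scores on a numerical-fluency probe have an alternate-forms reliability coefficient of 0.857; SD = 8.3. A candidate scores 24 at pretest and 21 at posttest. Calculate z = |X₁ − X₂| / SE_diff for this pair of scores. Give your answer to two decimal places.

The standard error of measurement is 8.30000*√(1 − 0.85700) ≈ 8.30000*0.37815 ≈ 3.13867.
SE_diff = √2 * SEM ≈ 4.43875
z = 3 / 4.43875 ≈ 0.67587

0.68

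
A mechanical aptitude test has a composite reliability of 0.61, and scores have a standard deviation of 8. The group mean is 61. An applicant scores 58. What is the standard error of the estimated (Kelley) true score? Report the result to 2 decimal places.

SE_est = 8.000*√(0.610*0.390) ≈ 3.902

3.90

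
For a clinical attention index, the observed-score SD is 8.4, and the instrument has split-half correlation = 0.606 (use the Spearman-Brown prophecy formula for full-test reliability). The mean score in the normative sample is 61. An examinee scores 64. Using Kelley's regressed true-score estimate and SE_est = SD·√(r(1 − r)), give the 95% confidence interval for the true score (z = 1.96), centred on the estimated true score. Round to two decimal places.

[56.18, 70.35]

Full-length reliability (Spearman-Brown) = 2(0.606)/(1+0.606) ≃ 0.7547
T̂ = r·X + (1 − r)·M = 0.7547*64 + 0.2453*61 ≃ 48.2989 + 14.9651 ≃ 63.2640
SE_est = SD * √(r(1 − r)) = 8.4000 * √0.1851 ≃ 8.4000 * 0.4303 ≃ 3.6144
95% CI: 63.2640 ± 7.0842 ≃ (56.1798, 70.3482)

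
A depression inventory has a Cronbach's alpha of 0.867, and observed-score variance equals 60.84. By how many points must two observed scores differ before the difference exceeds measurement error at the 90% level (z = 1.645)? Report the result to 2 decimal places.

SD = √60.84 ≈ 7.80000
The standard error of measurement is 7.80000×√(1 − 0.86700) ≈ 7.80000×0.36469 ≈ 2.84459.
Standard error of the difference = 2.84459·√2 ≈ 4.02286
Smallest detectable difference = 1.645×4.02286 ≈ 6.61761

6.62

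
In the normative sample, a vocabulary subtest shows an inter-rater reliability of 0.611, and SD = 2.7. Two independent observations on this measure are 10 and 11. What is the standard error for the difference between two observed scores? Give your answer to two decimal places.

2.38

SEM = 2.7000 × √(1 − 0.6110) = 2.7000 × √0.3890 ≈ 2.7000 × 0.6237 ≈ 1.6840
SE_diff = SEM × √2 ≈ 1.6840 × 1.4142 ≈ 2.3815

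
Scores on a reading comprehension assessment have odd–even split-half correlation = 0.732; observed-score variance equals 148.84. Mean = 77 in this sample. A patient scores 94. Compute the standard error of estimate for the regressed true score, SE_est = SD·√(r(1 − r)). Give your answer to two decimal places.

SD = √148.84 ≈ 12.2000
r_full = 2·0.732 / (1 + 0.732) ≈ 0.8453
SE_est = 12.2000×√(0.8453×0.1547) ≈ 4.4121

4.41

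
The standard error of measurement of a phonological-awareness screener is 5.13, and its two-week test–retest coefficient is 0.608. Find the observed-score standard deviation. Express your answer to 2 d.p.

SD = 5.13 / √(1 − 0.608) ≈ 8.1936

8.19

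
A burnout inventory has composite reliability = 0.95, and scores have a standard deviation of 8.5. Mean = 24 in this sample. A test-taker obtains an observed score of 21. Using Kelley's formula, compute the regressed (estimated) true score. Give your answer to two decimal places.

T̂ = r·X + (1 − r)·M = 0.95000*21 + 0.05000*24 = 19.95000 + 1.20000 ≈ 21.15000

21.15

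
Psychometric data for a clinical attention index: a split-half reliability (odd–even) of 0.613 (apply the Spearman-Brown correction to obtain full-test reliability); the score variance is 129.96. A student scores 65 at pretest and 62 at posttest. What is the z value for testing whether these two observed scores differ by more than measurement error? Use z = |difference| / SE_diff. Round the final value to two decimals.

σ = 129.96^(1/2) = 11.40000
r_full = 2·0.613 / (1 + 0.613) ≃ 0.76007
SEM = 11.40000·√(1 − 0.76007) ≃ 5.58397
SE_diff = SEM · √2 ≃ 5.58397 · 1.41421 ≃ 7.89693
z = 3 / 7.89693 ≃ 0.37989

0.38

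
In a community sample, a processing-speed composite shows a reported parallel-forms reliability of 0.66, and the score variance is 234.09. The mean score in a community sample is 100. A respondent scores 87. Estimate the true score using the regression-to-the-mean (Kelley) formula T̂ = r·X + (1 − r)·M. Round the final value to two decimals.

91.42

T̂ = r·X + (1 − r)·M = 0.6600*87 + 0.3400*100 = 57.4200 + 34.0000 ≈ 91.4200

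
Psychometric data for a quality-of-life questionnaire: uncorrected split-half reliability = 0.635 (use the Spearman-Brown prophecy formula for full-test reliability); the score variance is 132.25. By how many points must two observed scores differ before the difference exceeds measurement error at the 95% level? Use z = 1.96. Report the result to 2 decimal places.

SD = √132.25 = 11.500
r_full = 2·0.635 / (1 + 0.635) ≈ 0.777
SEM = 11.500 × √(1 − 0.777) = 11.500 × √0.223 ≈ 11.500 × 0.472 ≈ 5.434
Standard error of the difference = 5.434·√2 ≈ 7.684
Minimum reliable difference = 1.96 × SE_diff ≈ 1.96 × 7.684 ≈ 15.061

15.06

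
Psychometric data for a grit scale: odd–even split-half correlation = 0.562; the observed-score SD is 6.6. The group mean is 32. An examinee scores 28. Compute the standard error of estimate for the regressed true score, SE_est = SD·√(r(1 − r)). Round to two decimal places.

2.96

Full-length reliability (Spearman-Brown) = 2(0.562)/(1+0.562) ≈ 0.7196
SE_est = SD * √(r(1 − r)) = 6.6000 * √0.2018 ≈ 6.6000 * 0.4492 ≈ 2.9647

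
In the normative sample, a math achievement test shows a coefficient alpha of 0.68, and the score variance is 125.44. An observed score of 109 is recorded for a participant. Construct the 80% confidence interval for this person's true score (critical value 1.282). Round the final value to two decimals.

σ = 125.44^(1/2) = 11.2000
SEM = 11.2000 × √(1 − 0.6800) = 11.2000 × √0.3200 ≈ 11.2000 × 0.5657 ≈ 6.3357
Margin = 1.282 × 6.3357 ≈ 8.1223
80% CI: 109 ± 8.1223 = [100.8777, 117.1223]

[100.88, 117.12]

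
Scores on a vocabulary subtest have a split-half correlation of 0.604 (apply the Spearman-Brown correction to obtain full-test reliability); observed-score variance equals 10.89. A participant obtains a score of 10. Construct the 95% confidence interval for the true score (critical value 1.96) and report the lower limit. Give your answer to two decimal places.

σ = 10.89^(1/2) = 3.3000
Spearman-Brown: r = 2(0.604) / (1 + 0.604) = 1.2080 / 1.6040 ≈ 0.7531
SEM = 3.3000·√(1 − 0.7531) ≈ 1.6397
Margin = 1.96 · 1.6397 ≈ 3.2138
Lower bound: 10 − 3.2138 = 6.7862

6.79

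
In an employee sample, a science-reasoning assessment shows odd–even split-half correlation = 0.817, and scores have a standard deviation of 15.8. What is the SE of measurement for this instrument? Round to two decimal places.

5.01

r_full = 2·0.817 / (1 + 0.817) ≈ 0.899
The standard error of measurement is 15.800·√(1 − 0.899) ≈ 15.800·0.317 ≈ 5.014.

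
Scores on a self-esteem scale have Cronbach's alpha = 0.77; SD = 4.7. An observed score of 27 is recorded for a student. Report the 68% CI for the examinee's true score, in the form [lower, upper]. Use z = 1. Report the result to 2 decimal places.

[24.75, 29.25]

SEM = 4.700 · √(1 − 0.770) = 4.700 · √0.230 ≈ 4.700 · 0.480 ≈ 2.254
Half-width = 1·2.254 ≈ 2.254
Interval: (24.746, 29.254)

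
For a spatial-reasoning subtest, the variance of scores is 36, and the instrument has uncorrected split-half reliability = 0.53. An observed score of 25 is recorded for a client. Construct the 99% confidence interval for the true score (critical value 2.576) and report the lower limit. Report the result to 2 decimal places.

16.43

SD = √36 ≃ 6.000
Full-length reliability (Spearman-Brown) = 2(0.53)/(1+0.53) ≃ 0.693
SEM = 6.000·√(1 − 0.693) ≃ 3.325
2.576 · SEM ≃ 8.566
Lower bound: 25 − 8.566 = 16.434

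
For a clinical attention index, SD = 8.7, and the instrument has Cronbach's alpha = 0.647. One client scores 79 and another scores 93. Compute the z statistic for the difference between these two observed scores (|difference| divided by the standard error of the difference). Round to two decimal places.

1.92

SEM = 8.7000 · √(1 − 0.6470) = 8.7000 · √0.3530 ≃ 8.7000 · 0.5941 ≃ 5.1690
SE_diff = √2 · SEM ≃ 7.3101
z = 14 / 7.3101 ≃ 1.9152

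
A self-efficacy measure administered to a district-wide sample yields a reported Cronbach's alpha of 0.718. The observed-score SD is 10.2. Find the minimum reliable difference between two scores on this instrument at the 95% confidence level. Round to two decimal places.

The standard error of measurement is 10.200·√(1 − 0.718) ≈ 10.200·0.531 ≈ 5.417.
SE_diff = SEM · √2 ≈ 5.417 · 1.414 ≈ 7.660
Smallest detectable difference = 1.96·7.660 ≈ 15.014

15.01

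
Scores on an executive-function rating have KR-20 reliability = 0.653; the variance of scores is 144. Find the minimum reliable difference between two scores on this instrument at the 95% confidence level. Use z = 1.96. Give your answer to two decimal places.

19.59

SD = √144 ≈ 12.00000
SEM = 12.00000 · √(1 − 0.65300) = 12.00000 · √0.34700 ≈ 12.00000 · 0.58907 ≈ 7.06880
SE_diff = SEM · √2 ≈ 7.06880 · 1.41421 ≈ 9.99680
Smallest detectable difference = 1.96·9.99680 ≈ 19.59373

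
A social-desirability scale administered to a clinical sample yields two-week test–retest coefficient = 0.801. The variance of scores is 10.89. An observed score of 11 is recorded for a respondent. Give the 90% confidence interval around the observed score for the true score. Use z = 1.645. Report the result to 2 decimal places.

[8.58, 13.42]

σ = 10.89^(1/2) = 3.3000
SEM = 3.3000×√(1 − 0.8010) ≈ 1.4721
Half-width = 1.645×1.4721 ≈ 2.4216
Interval: (8.5784, 13.4216)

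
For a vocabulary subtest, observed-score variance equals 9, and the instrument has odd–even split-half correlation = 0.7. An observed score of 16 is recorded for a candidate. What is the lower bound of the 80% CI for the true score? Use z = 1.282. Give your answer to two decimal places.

SD = √9 ≈ 3.000
Spearman-Brown: r = 2(0.7) / (1 + 0.7) = 1.400 / 1.700 ≈ 0.824
SEM = 3.000 * √(1 − 0.824) = 3.000 * √0.176 ≈ 3.000 * 0.420 ≈ 1.260
1.282 * SEM ≈ 1.616
Lower bound: 16 − 1.616 = 14.384

14.38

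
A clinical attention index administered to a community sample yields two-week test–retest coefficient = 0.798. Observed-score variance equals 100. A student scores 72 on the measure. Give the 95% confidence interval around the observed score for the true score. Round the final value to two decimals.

[63.19, 80.81]

SD = √100 = 10.000
The standard error of measurement is 10.000·√(1 − 0.798) ≈ 10.000·0.449 ≈ 4.494.
Margin = 1.96 · 4.494 ≈ 8.809
Interval: (63.191, 80.809)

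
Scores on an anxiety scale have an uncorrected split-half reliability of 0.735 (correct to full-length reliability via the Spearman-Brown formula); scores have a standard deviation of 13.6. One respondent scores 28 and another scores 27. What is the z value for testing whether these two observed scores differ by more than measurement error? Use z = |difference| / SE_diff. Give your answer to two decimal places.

r_full = 2·0.735 / (1 + 0.735) ≈ 0.847
SEM = 13.600×√(1 − 0.847) ≈ 5.315
Standard error of the difference = 5.315·√2 ≈ 7.517
z = |28 − 27| / 7.517 = 1 / 7.517 ≈ 0.133

0.13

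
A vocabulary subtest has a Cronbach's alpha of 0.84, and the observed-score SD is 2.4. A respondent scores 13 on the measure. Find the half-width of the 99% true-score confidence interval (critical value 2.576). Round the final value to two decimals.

2.47

The standard error of measurement is 2.4000×√(1 − 0.8400) ≈ 2.4000×0.4000 ≈ 0.9600.
Margin = 2.576 × 0.9600 ≈ 2.4730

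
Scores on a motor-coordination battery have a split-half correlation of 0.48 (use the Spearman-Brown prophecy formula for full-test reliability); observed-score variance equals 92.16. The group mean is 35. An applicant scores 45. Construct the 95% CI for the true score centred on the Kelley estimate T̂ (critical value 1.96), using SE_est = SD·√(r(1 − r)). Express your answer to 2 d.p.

SD = √92.16 = 9.600
Full-length reliability (Spearman-Brown) = 2(0.48)/(1+0.48) ≈ 0.649
T̂ = 0.649(45) + 0.351(35) ≈ 41.486
SE_est = 9.600*√(0.649*0.351) ≈ 4.583
CI = 41.486 ± 1.96 * 4.583 → [32.504, 50.469]

[32.50, 50.47]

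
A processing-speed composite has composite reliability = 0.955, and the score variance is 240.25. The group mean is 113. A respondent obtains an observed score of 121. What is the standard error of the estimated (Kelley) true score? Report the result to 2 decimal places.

SD = √240.25 = 15.50000
SE_est = SD * √(r(1 − r)) = 15.50000 * √0.04298 ≈ 15.50000 * 0.20730 ≈ 3.21321

3.21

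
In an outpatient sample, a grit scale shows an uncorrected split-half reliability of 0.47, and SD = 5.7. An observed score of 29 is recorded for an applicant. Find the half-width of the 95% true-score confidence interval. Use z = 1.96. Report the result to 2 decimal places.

6.71

Spearman-Brown: r = 2(0.47) / (1 + 0.47) = 0.940 / 1.470 ≈ 0.639
SEM = 5.700 * √(1 − 0.639) = 5.700 * √0.361 ≈ 5.700 * 0.600 ≈ 3.423
1.96 * SEM ≈ 6.708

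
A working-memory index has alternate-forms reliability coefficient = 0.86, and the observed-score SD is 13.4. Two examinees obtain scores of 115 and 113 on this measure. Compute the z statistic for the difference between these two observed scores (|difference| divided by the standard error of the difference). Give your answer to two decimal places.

0.28

SEM = 13.400*√(1 − 0.860) ≈ 5.014
SE_diff = SEM * √2 ≈ 5.014 * 1.414 ≈ 7.091
z = |115 − 113| / 7.091 = 2 / 7.091 ≈ 0.282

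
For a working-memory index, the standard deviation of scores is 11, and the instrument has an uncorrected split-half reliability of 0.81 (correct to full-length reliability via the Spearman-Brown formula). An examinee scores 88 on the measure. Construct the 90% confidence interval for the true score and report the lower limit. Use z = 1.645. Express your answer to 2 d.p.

82.14

r_full = 2·0.81 / (1 + 0.81) ≈ 0.8950
SEM = 11.0000·√(1 − 0.8950) ≈ 3.5639
Margin = 1.645 · 3.5639 ≈ 5.8627
Lower limit = 88 − 5.8627 ≈ 82.1373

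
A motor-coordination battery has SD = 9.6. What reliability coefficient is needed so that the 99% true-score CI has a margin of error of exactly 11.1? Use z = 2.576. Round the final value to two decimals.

0.80

SEM needed = half-width / z = 11.1/2.576 ≃ 4.3090
r = 1 − (4.3090/9.6)² ≃ 1 − 0.2015 ≃ 0.7985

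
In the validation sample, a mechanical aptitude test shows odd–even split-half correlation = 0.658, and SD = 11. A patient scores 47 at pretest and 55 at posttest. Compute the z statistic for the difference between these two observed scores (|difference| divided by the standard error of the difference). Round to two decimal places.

Full-length reliability (Spearman-Brown) = 2(0.658)/(1+0.658) ≈ 0.794
SEM = 11.000 × √(1 − 0.794) = 11.000 × √0.206 ≈ 11.000 × 0.454 ≈ 4.996
SE_diff = SEM × √2 ≈ 4.996 × 1.414 ≈ 7.065
z = 8 / 7.065 ≈ 1.132

1.13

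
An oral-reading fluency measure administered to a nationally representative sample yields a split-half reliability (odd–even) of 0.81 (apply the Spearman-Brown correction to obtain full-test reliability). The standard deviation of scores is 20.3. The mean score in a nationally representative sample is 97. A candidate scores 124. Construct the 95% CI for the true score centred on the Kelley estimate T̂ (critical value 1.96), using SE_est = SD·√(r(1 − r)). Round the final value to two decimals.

[108.97, 133.36]

r_full = 2·0.81 / (1 + 0.81) ≈ 0.895
T̂ = r·X + (1 − r)·M = 0.895×124 + 0.105×97 ≈ 110.983 + 10.182 ≈ 121.166
SE_est = 20.300×√(0.895×0.105) ≈ 6.222
95% CI: 121.166 ± 12.196 ≈ (108.970, 133.361)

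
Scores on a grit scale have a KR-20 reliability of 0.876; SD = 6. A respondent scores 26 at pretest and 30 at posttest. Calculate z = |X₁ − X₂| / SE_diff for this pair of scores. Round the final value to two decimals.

1.34

SEM = 6.0000×√(1 − 0.8760) ≃ 2.1128
SE_diff = SEM × √2 ≃ 2.1128 × 1.4142 ≃ 2.9880
z = 4 / 2.9880 ≃ 1.3387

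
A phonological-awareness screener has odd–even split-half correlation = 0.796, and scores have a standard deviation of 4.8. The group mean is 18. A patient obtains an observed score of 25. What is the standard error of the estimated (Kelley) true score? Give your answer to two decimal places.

Spearman-Brown: r = 2(0.796) / (1 + 0.796) = 1.5920 / 1.7960 ≈ 0.8864
SE_est = SD × √(r(1 − r)) = 4.8000 × √0.1007 ≈ 4.8000 × 0.3173 ≈ 1.5231

1.52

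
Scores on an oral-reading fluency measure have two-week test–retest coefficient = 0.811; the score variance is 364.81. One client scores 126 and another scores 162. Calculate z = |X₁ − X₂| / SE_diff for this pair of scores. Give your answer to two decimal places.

3.07

σ = 364.81^(1/2) = 19.10000
SEM = 19.10000×√(1 − 0.81100) ≈ 8.30356
SE_diff = √2 × SEM ≈ 11.74301
z = 36 / 11.74301 ≈ 3.06565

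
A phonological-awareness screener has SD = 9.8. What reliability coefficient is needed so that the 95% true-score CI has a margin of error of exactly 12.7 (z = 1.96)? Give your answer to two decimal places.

Required SEM = 12.7 / 1.96 ≈ 6.480
r = 1 − (SEM / SD)² = 1 − (6.480 / 9.8)² ≈ 1 − 0.437 ≈ 0.563

0.56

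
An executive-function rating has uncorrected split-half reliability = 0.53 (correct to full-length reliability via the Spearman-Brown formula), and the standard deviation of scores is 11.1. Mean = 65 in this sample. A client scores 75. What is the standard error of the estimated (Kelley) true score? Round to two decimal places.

5.12

r_full = 2·0.53 / (1 + 0.53) ≈ 0.69281
SE_est = SD × √(r(1 − r)) = 11.10000 × √0.21282 ≈ 11.10000 × 0.46133 ≈ 5.12075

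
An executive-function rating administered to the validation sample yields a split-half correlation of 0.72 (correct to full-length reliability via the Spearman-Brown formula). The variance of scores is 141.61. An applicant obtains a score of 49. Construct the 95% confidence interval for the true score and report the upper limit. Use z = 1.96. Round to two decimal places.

58.41

σ = 141.61^(1/2) = 11.9000
r_full = 2·0.72 / (1 + 0.72) ≈ 0.8372
The standard error of measurement is 11.9000·√(1 − 0.8372) ≈ 11.9000·0.4035 ≈ 4.8013.
Half-width = 1.96·4.8013 ≈ 9.4106
Upper bound: 49 + 9.4106 = 58.4106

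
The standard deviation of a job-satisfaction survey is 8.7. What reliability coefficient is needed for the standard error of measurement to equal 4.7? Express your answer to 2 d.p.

r = 1 − (SEM / SD)² = 1 − (4.70000 / 8.7)² ≈ 1 − 0.29185 ≈ 0.70815

0.71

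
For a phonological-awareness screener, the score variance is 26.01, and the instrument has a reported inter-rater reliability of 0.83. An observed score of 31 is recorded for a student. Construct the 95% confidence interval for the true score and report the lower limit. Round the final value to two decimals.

σ = 26.01^(1/2) = 5.1000
SEM = 5.1000 × √(1 − 0.8300) = 5.1000 × √0.1700 ≃ 5.1000 × 0.4123 ≃ 2.1028
Margin = 1.96 × 2.1028 ≃ 4.1215
Lower bound: 31 − 4.1215 = 26.8785

26.88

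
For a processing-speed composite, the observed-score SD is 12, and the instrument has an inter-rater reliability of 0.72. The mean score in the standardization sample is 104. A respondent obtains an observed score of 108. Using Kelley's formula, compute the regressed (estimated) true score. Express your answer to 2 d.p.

Estimated true score = 0.7200×108 + (1 − 0.7200)×104 ≈ 106.8800

106.88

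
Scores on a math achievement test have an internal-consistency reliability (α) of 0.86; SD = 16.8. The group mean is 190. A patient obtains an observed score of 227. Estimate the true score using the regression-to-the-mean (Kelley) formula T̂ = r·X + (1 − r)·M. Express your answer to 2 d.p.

221.82

T̂ = 0.86000(227) + 0.14000(190) ≈ 221.82000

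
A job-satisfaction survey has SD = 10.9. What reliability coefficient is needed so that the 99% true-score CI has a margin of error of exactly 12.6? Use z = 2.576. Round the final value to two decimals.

0.80

Required SEM = 12.6 / 2.576 ≃ 4.891
Required reliability = 1 − (SEM/SD)² = 1 − 0.201 ≃ 0.799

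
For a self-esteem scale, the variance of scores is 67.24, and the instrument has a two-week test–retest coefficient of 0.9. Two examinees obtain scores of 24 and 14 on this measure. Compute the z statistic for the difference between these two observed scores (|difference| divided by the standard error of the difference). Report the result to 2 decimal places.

2.73

σ = 67.24^(1/2) = 8.2000
SEM = 8.2000 · √(1 − 0.9000) = 8.2000 · √0.1000 ≈ 8.2000 · 0.3162 ≈ 2.5931
SE_diff = √2 · SEM ≈ 3.6672
z = |24 − 14| / 3.6672 = 10 / 3.6672 ≈ 2.7269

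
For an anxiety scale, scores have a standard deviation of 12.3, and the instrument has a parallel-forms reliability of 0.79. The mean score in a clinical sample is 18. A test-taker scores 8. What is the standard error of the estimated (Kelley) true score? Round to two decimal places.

5.01

SE_est = SD · √(r(1 − r)) = 12.3000 · √0.1659 ≈ 12.3000 · 0.4073 ≈ 5.0099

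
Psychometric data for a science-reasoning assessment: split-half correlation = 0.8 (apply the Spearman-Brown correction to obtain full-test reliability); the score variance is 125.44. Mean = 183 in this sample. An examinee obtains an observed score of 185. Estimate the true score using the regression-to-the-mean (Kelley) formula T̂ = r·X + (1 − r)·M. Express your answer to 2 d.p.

184.78

Full-length reliability (Spearman-Brown) = 2(0.8)/(1+0.8) ≈ 0.8889
Estimated true score = 0.8889·185 + (1 − 0.8889)·183 ≈ 184.7778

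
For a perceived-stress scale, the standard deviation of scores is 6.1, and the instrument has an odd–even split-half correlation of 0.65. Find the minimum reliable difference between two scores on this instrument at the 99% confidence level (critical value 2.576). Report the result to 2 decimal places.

Full-length reliability (Spearman-Brown) = 2(0.65)/(1+0.65) ≈ 0.7879
SEM = 6.1000*√(1 − 0.7879) ≈ 2.8095
SE_diff = SEM * √2 ≈ 2.8095 * 1.4142 ≈ 3.9732
Smallest detectable difference = 2.576*3.9732 ≈ 10.2349

10.23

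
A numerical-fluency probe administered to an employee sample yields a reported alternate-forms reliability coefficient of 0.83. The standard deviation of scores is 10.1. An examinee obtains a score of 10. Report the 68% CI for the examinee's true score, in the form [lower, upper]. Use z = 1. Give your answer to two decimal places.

SEM = 10.100 × √(1 − 0.830) = 10.100 × √0.170 ≈ 10.100 × 0.412 ≈ 4.164
Margin = 1 × 4.164 ≈ 4.164
68% CI: 10 ± 4.164 = [5.836, 14.164]

[5.84, 14.16]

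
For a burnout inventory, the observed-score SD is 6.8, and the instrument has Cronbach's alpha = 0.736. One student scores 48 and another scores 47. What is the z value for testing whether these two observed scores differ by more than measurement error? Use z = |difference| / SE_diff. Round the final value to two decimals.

SEM = 6.800·√(1 − 0.736) ≈ 3.494
SE_diff = SEM · √2 ≈ 3.494 · 1.414 ≈ 4.941
z = |48 − 47| / 4.941 = 1 / 4.941 ≈ 0.202

0.20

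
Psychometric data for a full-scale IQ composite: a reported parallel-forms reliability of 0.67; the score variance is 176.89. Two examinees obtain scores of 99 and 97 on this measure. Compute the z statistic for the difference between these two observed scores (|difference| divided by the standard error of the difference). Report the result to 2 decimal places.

σ = 176.89^(1/2) = 13.3000
SEM = 13.3000*√(1 − 0.6700) ≈ 7.6403
Standard error of the difference = 7.6403·√2 ≈ 10.8050
z = |99 − 97| / 10.8050 = 2 / 10.8050 ≈ 0.1851

0.19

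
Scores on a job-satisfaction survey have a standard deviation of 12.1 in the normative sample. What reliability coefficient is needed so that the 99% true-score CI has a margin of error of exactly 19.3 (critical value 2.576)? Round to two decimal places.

0.62

SEM needed = half-width / z = 19.3/2.576 ≈ 7.4922
r = 1 − (7.4922/12.1)² ≈ 1 − 0.3834 ≈ 0.6166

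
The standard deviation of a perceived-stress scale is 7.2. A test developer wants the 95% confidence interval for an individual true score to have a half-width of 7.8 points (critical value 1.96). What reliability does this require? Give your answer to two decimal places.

SEM needed = half-width / z = 7.8/1.96 ≈ 3.980
r = 1 − (SEM / SD)² = 1 − (3.980 / 7.2)² ≈ 1 − 0.306 ≈ 0.694

0.69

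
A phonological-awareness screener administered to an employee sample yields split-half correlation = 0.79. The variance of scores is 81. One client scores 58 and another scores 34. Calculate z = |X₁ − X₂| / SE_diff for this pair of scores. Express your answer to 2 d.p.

5.51

σ = 81^(1/2) = 9.000
Spearman-Brown: r = 2(0.79) / (1 + 0.79) = 1.580 / 1.790 ≈ 0.883
The standard error of measurement is 9.000×√(1 − 0.883) ≈ 9.000×0.343 ≈ 3.083.
SE_diff = √2 × SEM ≈ 4.360
z = 24 / 4.360 ≈ 5.505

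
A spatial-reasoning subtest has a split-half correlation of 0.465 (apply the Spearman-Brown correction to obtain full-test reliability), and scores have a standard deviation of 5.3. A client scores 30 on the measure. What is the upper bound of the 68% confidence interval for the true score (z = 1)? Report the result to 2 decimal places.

33.20

Full-length reliability (Spearman-Brown) = 2(0.465)/(1+0.465) ≃ 0.6348
The standard error of measurement is 5.3000*√(1 − 0.6348) ≃ 5.3000*0.6043 ≃ 3.2028.
Margin = 1 * 3.2028 ≃ 3.2028
Upper limit = 30 + 3.2028 ≃ 33.2028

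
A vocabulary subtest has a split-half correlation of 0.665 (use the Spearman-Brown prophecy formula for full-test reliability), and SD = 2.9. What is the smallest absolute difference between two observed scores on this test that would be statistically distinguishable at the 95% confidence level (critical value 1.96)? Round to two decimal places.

r_full = 2·0.665 / (1 + 0.665) ≈ 0.7988
The standard error of measurement is 2.9000*√(1 − 0.7988) ≈ 2.9000*0.4486 ≈ 1.3008.
SE_diff = √2 * SEM ≈ 1.8396
Minimum reliable difference = 1.96 * SE_diff ≈ 1.96 * 1.8396 ≈ 3.6057

3.61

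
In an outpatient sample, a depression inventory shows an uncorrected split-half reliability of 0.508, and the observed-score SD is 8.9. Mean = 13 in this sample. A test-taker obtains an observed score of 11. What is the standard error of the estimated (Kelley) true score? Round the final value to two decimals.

4.17

Spearman-Brown: r = 2(0.508) / (1 + 0.508) = 1.016 / 1.508 ≈ 0.674
SE_est = SD × √(r(1 − r)) = 8.900 × √0.220 ≈ 8.900 × 0.469 ≈ 4.173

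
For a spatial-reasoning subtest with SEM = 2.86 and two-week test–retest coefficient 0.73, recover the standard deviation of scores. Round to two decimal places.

5.50

SD = 2.86 / √(1 − 0.73) ≈ 5.50407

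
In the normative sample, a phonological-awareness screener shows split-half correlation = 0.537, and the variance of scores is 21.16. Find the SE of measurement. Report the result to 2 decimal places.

2.52

SD = √21.16 = 4.6000
Spearman-Brown: r = 2(0.537) / (1 + 0.537) = 1.0740 / 1.5370 ≈ 0.6988
SEM = 4.6000 · √(1 − 0.6988) = 4.6000 · √0.3012 ≈ 4.6000 · 0.5488 ≈ 2.5247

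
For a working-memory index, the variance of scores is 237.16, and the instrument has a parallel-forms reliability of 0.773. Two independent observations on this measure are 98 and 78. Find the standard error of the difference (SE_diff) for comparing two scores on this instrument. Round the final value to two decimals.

SD = √237.16 ≈ 15.400
SEM = 15.400·√(1 − 0.773) ≈ 7.337
Standard error of the difference = 7.337·√2 ≈ 10.376

10.38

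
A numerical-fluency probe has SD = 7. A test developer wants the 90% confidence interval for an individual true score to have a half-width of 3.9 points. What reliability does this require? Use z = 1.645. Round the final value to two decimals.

SEM needed = half-width / z = 3.9/1.645 ≈ 2.371
r = 1 − (2.371/7)² ≈ 1 − 0.115 ≈ 0.885

0.89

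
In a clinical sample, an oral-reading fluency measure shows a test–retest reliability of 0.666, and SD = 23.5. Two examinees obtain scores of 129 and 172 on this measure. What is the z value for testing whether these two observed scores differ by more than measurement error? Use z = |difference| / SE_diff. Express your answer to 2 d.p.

SEM = 23.50000*√(1 − 0.66600) ≃ 13.58129
SE_diff = √2 * SEM ≃ 19.20685
z = |129 − 172| / 19.20685 = 43 / 19.20685 ≃ 2.23878

2.24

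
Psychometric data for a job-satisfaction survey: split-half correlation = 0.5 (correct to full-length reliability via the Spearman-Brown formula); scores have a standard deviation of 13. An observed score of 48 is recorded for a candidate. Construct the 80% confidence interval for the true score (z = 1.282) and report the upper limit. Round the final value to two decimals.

57.62

Full-length reliability (Spearman-Brown) = 2(0.5)/(1+0.5) ≃ 0.6667
SEM = 13.0000 · √(1 − 0.6667) = 13.0000 · √0.3333 ≃ 13.0000 · 0.5774 ≃ 7.5056
Margin = 1.282 · 7.5056 ≃ 9.6221
Upper limit = 48 + 9.6221 ≃ 57.6221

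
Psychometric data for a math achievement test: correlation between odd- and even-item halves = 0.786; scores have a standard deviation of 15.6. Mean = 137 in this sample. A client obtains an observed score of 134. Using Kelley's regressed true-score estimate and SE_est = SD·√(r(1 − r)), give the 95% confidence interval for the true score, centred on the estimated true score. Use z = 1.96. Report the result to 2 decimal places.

[124.43, 144.29]

Spearman-Brown: r = 2(0.786) / (1 + 0.786) = 1.57200 / 1.78600 ≈ 0.88018
T̂ = r·X + (1 − r)·M = 0.88018×134 + 0.11982×137 ≈ 117.94401 + 16.41545 ≈ 134.35946
SE_est = SD × √(r(1 − r)) = 15.60000 × √0.10546 ≈ 15.60000 × 0.32475 ≈ 5.06613
CI = 134.35946 ± 1.96 × 5.06613 → [124.42985, 144.28908]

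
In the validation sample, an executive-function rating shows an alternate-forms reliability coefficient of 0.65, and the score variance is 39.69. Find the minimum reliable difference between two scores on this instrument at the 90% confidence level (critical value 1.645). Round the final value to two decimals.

8.67

σ = 39.69^(1/2) = 6.30000
SEM = 6.30000·√(1 − 0.65000) ≈ 3.72713
SE_diff = √2 · SEM ≈ 5.27096
Smallest detectable difference = 1.645·5.27096 ≈ 8.67073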